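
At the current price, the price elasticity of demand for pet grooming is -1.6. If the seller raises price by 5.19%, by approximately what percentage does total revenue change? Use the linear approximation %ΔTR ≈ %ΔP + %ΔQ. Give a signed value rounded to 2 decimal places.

-3.11%

%ΔQ ≈ Ed × %ΔP = (-1.6) × (+5.19%) = -8.3040%
%ΔTR ≈ %ΔP + %ΔQ = (+5.19%) + (-8.3040%) = -3.1140%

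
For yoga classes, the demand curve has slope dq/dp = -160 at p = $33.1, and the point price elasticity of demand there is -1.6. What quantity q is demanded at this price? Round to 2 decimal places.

Ed = (dq/dp)·(p/q) ⇒ q = (dq/dp)·p/Ed = (-160)·33.1/(-1.6) = 3310

3310.00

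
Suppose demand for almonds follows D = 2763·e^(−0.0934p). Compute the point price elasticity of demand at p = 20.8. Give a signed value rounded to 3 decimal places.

dD/dp = −0.0934·D = -36.9841. At p = 20.8, D = 395.975.
Ed = (dD/dp)·(p/D) = (-36.9841) × (20.8/395.975) = -1.94272

-1.943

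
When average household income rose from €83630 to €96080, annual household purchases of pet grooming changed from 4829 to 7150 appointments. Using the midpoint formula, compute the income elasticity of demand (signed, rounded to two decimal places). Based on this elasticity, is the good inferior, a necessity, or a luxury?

2.80; luxury

%ΔQ = (7150 − 4829)/[( 4829 + 7150)/2] = 2321/5989.5 = 0.387511…
%ΔIncome = (96080 − 83630)/[( 83630 + 96080)/2] = 12450/89855 = 0.138556…
E_income = (2321/5989.5) / (12450/89855) = 2.7967…
E_income > 1 ⇒ normal good, luxury.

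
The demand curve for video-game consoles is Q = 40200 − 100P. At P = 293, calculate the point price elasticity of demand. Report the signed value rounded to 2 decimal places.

-2.69

dQ/dP = −100. At P = 293, Q = 40200 − 100(293) = 10900.
Ed = (dQ/dP)·(P/Q) = −100 × (293/10900) = -2.6880…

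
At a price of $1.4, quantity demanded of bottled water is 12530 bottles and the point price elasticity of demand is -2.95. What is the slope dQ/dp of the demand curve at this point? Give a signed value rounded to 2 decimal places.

-26402.50

Ed = (dQ/dp)·(p/Q) ⇒ dQ/dp = Ed·Q/p = (-2.95)·12530/1.4 = -26402.5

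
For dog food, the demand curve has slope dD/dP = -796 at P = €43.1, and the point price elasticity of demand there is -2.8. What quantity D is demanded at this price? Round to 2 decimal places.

12252.71

Ed = (dD/dP)·(P/D) ⇒ D = (dD/dP)·P/Ed = (-796)·43.1/(-2.8) = 12252.7142…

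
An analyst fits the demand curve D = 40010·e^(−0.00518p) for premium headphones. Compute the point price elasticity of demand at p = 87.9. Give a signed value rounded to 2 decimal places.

dD/dp = −0.00518·D = -131.448. At p = 87.9, D = 25376.1.
Ed = (dD/dp)·(p/D) = (-131.448) × (87.9/25376.1) = -0.4553…

-0.46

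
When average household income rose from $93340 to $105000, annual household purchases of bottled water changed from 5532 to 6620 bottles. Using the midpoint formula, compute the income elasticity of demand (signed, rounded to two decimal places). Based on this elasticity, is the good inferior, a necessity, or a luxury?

%ΔQ = (6620 − 5532)/[( 5532 + 6620)/2] = 1088/6076 = 0.179065…
%ΔIncome = (105000 − 93340)/[( 93340 + 105000)/2] = 11660/99170 = 0.117575…
E_income = (1088/6076) / (11660/99170) = 1.5229…
E_income > 1 ⇒ normal good, luxury.

1.52; luxury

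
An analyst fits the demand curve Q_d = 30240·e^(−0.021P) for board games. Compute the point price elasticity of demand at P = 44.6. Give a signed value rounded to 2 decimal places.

dQ_d/dP = −0.021·Q_d = -248.909. At P = 44.6, Q_d = 11852.8.
Ed = (dQ_d/dP)·(P/Q_d) = (-248.909) × (44.6/11852.8) = -0.9366

-0.94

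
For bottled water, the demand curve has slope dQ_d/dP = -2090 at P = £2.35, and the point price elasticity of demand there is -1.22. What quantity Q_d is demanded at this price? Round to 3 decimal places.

4025.820

Ed = (dQ_d/dP)·(P/Q_d) ⇒ Q_d = (dQ_d/dP)·P/Ed = (-2090)·2.35/(-1.22) = 4025.81967…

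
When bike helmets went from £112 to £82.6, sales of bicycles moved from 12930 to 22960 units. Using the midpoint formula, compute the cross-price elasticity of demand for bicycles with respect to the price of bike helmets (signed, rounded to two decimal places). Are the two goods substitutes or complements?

%ΔQ_{bicycles} = (22960 − 12930)/avg = 10030/17945 = 0.558930…
%ΔP_{bike helmets} = (82.6 − 112)/avg = -29.4/97.3 = -0.302158…
E_cross = (10030/17945) / (-29.4/97.3) = -1.8497…
E_cross < 0 ⇒ the goods are complements.

-1.85; complements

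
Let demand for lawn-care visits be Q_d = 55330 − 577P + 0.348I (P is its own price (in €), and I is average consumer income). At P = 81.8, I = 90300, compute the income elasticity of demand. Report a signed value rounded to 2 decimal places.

At the given values, Q_d = 55330 − 577(81.8) + 0.348(90300) = 39555.8.
∂Q_d/∂I = 0.348.
E = (0.348) × (90300/39555.8) = 0.7944…

0.79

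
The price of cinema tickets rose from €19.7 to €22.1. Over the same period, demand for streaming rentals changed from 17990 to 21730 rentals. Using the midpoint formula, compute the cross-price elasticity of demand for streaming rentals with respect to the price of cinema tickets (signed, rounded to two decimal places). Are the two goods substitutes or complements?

%ΔQ_{streaming rentals} = (21730 − 17990)/avg = 3740/19860 = 0.188318…
%ΔP_{cinema tickets} = (22.1 − 19.7)/avg = 2.4/20.9 = 0.114832…
E_cross = (3740/19860) / (2.4/20.9) = 1.6399…
E_cross > 0 ⇒ the goods are substitutes.

1.64; substitutes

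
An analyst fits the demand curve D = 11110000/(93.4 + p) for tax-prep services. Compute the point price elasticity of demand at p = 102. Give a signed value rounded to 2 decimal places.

-0.52

dD/dp = −11110000/(93.4 + p)² = -290.981. At p = 102, D = 56857.7.
Ed = (dD/dp)·(p/D) = (-290.981) × (102/56857.7) = -0.5220…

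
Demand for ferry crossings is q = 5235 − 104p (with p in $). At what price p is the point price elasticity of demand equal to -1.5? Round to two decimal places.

Ed = −104p/(5235 − 104p). Set this equal to -1.5:
104p = 1.5·(5235 − 104p) ⇒ 104p(1 + 1.5) = 1.5·5235
p = 1.5·5235 / (104·2.5) = 30.2019…

30.20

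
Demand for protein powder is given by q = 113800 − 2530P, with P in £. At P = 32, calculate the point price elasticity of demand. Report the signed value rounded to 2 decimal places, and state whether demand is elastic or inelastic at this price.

dq/dP = −2530. At P = 32, q = 113800 − 2530(32) = 32840.
Ed = (dq/dP)·(P/q) = −2530 × (32/32840) = -2.4652…
|Ed| = 2.47 > 1, so demand is elastic.

-2.47; elastic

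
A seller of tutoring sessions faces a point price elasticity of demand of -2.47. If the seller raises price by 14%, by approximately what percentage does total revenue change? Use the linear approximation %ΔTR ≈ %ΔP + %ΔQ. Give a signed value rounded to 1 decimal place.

%ΔQ ≈ Ed × %ΔP = (-2.47) × (+14%) = -34.5800%
%ΔTR ≈ %ΔP + %ΔQ = (+14%) + (-34.5800%) = -20.5800%

-20.6%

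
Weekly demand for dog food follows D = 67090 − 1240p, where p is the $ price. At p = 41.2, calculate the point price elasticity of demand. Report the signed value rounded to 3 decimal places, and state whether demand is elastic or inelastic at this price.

-3.193; elastic

dD/dp = −1240. At p = 41.2, D = 67090 − 1240(41.2) = 16002.
Ed = (dD/dp)·(p/D) = −1240 × (41.2/16002) = -3.19260…
|Ed| = 3.193 > 1, so demand is elastic.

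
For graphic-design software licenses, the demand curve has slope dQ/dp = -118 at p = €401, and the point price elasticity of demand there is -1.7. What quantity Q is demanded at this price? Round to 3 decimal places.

27834.118

Ed = (dQ/dp)·(p/Q) ⇒ Q = (dQ/dp)·p/Ed = (-118)·401/(-1.7) = 27834.11764…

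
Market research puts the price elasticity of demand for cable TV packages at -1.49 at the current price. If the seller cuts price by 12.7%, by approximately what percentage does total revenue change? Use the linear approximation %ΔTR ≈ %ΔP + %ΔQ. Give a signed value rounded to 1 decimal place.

%ΔQ ≈ Ed × %ΔP = (-1.49) × (-12.7%) = +18.9230%
%ΔTR ≈ %ΔP + %ΔQ = (-12.7%) + (+18.9230%) = +6.2230%

+6.2%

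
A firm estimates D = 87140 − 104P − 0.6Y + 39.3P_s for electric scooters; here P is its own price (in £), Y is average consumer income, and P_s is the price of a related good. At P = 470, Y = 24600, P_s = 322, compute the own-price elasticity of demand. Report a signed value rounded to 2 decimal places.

-1.35

At the given values, D = 87140 − 104(470) − 0.6(24600) + 39.3(322) = 36154.6.
∂D/∂P = −104.
E = (-104) × (470/36154.6) = -1.3519…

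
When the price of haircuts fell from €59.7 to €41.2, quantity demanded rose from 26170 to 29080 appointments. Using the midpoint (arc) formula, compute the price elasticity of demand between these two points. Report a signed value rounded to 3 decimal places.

-0.287

%ΔQ = (29080 − 26170) / [(26170 + 29080)/2] = 2910/27625 = 0.105339…
%ΔP = (41.2 − 59.7) / [(59.7 + 41.2)/2] = -18.5/50.45 = -0.366699…
Arc Ed = %ΔQ / %ΔP = (2910/27625) / (-18.5/50.45) = -0.28726…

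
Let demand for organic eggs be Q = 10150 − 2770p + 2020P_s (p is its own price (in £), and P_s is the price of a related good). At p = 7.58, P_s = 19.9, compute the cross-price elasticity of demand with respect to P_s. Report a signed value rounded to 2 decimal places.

At the given values, Q = 10150 − 2770(7.58) + 2020(19.9) = 29351.4.
∂Q/∂P_s = 2020.
E = (2020) × (19.9/29351.4) = 1.3695…

1.37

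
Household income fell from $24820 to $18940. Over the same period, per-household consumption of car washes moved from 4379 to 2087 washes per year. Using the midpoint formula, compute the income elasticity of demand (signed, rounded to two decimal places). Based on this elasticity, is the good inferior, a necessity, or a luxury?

2.64; luxury

%ΔQ = (2087 − 4379)/[( 4379 + 2087)/2] = -2292/3233 = -0.708939…
%ΔIncome = (18940 − 24820)/[( 24820 + 18940)/2] = -5880/21880 = -0.268738…
E_income = (-2292/3233) / (-5880/21880) = 2.6380…
E_income > 1 ⇒ normal good, luxury.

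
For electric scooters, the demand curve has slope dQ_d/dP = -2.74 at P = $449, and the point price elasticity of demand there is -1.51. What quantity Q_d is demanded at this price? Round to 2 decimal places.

Ed = (dQ_d/dP)·(P/Q_d) ⇒ Q_d = (dQ_d/dP)·P/Ed = (-2.74)·449/(-1.51) = 814.7417…

814.74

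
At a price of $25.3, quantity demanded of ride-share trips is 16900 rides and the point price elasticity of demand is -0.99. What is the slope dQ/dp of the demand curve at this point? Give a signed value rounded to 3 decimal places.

Ed = (dQ/dp)·(p/Q) ⇒ dQ/dp = Ed·Q/p = (-0.99)·16900/25.3 = -661.30434…

-661.304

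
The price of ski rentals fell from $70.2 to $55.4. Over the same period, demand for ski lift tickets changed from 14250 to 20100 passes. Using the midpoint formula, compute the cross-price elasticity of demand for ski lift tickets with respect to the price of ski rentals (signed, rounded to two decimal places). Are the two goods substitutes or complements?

%ΔQ_{ski lift tickets} = (20100 − 14250)/avg = 5850/17175 = 0.340611…
%ΔP_{ski rentals} = (55.4 − 70.2)/avg = -14.8/62.8 = -0.235668…
E_cross = (5850/17175) / (-14.8/62.8) = -1.4452…
E_cross < 0 ⇒ the goods are complements.

-1.45; complements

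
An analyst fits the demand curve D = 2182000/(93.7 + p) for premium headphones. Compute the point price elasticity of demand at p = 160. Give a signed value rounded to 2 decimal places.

dD/dp = −2182000/(93.7 + p)² = -33.9011. At p = 160, D = 8600.71.
Ed = (dD/dp)·(p/D) = (-33.9011) × (160/8600.71) = -0.6306…

-0.63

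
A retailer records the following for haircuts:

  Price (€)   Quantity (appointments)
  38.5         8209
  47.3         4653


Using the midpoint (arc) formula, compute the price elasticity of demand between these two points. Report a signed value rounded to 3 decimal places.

%ΔQ = (4653 − 8209) / [(8209 + 4653)/2] = -3556/6431 = -0.552946…
%ΔP = (47.3 − 38.5) / [(38.5 + 47.3)/2] = 8.8/42.9 = 0.205128…
Arc Ed = %ΔQ / %ΔP = (-3556/6431) / (8.8/42.9) = -2.69561…

-2.696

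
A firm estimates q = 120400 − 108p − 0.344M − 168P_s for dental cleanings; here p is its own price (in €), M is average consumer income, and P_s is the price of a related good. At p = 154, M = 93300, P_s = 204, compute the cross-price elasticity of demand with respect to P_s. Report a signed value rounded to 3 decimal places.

At the given values, q = 120400 − 108(154) − 0.344(93300) − 168(204) = 37400.8.
∂q/∂P_s = -168.
E = (-168) × (204/37400.8) = -0.91634…

-0.916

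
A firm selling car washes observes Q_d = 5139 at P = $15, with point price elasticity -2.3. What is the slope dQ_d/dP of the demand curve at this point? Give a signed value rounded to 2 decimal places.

Ed = (dQ_d/dP)·(P/Q_d) ⇒ dQ_d/dP = Ed·Q_d/P = (-2.3)·5139/15 = -787.98

-787.98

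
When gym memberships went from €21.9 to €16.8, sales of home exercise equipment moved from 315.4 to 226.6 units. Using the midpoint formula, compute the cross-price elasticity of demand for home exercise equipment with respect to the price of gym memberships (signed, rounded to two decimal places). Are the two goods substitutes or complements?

%ΔQ_{home exercise equipment} = (226.6 − 315.4)/avg = -88.8/271 = -0.327675…
%ΔP_{gym memberships} = (16.8 − 21.9)/avg = -5.1/19.35 = -0.263565…
E_cross = (-88.8/271) / (-5.1/19.35) = 1.2432…
E_cross > 0 ⇒ the goods are substitutes.

1.24; substitutes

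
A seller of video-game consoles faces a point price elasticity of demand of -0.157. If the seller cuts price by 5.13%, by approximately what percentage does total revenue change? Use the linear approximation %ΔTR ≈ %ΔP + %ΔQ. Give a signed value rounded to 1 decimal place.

-4.3%

%ΔQ ≈ Ed × %ΔP = (-0.157) × (-5.13%) = +0.8054%
%ΔTR ≈ %ΔP + %ΔQ = (-5.13%) + (+0.8054%) = -4.3246%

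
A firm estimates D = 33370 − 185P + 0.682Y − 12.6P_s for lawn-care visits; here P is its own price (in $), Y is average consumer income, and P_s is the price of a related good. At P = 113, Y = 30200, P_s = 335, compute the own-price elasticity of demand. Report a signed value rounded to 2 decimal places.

At the given values, D = 33370 − 185(113) + 0.682(30200) − 12.6(335) = 28840.4.
∂D/∂P = −185.
E = (-185) × (113/28840.4) = -0.7248…

-0.72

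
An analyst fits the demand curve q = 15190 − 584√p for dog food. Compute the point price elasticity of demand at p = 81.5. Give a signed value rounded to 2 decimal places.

dq/dp = −584/(2√p) = -32.3448. At p = 81.5, q = 9917.8.
Ed = (dq/dp)·(p/q) = (-32.3448) × (81.5/9917.8) = -0.2657…

-0.27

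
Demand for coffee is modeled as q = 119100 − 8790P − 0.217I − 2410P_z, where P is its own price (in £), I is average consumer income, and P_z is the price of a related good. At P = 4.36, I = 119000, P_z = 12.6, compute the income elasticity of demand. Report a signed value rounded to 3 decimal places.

At the given values, q = 119100 − 8790(4.36) − 0.217(119000) − 2410(12.6) = 24586.6.
∂q/∂I = -0.217.
E = (-0.217) × (119000/24586.6) = -1.05028…

-1.050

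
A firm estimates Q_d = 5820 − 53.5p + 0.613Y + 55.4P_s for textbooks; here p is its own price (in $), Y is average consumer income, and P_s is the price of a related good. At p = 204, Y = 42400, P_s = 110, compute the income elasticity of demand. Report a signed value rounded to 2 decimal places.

At the given values, Q_d = 5820 − 53.5(204) + 0.613(42400) + 55.4(110) = 26991.2.
∂Q_d/∂Y = 0.613.
E = (0.613) × (42400/26991.2) = 0.9629…

0.96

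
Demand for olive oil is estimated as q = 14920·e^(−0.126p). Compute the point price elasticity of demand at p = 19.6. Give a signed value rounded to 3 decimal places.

-2.470

dq/dp = −0.126·q = -159.076. At p = 19.6, q = 1262.51.
Ed = (dq/dp)·(p/q) = (-159.076) × (19.6/1262.51) = -2.4696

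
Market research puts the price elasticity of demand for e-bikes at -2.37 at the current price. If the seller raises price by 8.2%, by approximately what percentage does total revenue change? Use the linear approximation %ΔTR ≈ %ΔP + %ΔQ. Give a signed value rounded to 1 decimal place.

%ΔQ ≈ Ed × %ΔP = (-2.37) × (+8.2%) = -19.4340%
%ΔTR ≈ %ΔP + %ΔQ = (+8.2%) + (-19.4340%) = -11.2340%

-11.2%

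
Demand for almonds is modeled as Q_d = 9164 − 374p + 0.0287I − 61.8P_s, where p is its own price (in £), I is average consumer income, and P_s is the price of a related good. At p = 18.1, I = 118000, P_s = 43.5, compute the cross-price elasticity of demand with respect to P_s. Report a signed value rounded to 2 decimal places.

At the given values, Q_d = 9164 − 374(18.1) + 0.0287(118000) − 61.8(43.5) = 3092.9.
∂Q_d/∂P_s = -61.8.
E = (-61.8) × (43.5/3092.9) = -0.8691…

-0.87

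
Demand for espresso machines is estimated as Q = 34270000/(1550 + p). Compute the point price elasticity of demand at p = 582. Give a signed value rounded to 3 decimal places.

-0.273

dQ/dp = −34270000/(1550 + p)² = -7.53945. At p = 582, Q = 16074.1.
Ed = (dQ/dp)·(p/Q) = (-7.53945) × (582/16074.1) = -0.27298…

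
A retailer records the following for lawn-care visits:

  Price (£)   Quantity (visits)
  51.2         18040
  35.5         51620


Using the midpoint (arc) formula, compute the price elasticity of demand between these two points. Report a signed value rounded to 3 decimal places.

%ΔQ = (51620 − 18040) / [(18040 + 51620)/2] = 33580/34830 = 0.964111…
%ΔP = (35.5 − 51.2) / [(51.2 + 35.5)/2] = -15.7/43.35 = -0.362168…
Arc Ed = %ΔQ / %ΔP = (33580/34830) / (-15.7/43.35) = -2.66205…

-2.662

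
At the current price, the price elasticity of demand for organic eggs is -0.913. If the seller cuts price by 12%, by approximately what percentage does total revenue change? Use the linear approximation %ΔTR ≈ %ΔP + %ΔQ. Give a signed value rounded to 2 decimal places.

-1.04%

%ΔQ ≈ Ed × %ΔP = (-0.913) × (-12%) = +10.9560%
%ΔTR ≈ %ΔP + %ΔQ = (-12%) + (+10.9560%) = -1.0440%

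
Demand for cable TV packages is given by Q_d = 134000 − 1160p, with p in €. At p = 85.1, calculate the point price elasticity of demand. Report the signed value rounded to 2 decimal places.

dQ_d/dp = −1160. At p = 85.1, Q_d = 134000 − 1160(85.1) = 35284.
Ed = (dQ_d/dp)·(p/Q_d) = −1160 × (85.1/35284) = -2.7977…

-2.80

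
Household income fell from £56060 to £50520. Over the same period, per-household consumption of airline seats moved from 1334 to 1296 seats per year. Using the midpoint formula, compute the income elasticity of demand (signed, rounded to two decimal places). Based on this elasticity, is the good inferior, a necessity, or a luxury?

%ΔQ = (1296 − 1334)/[( 1334 + 1296)/2] = -38/1315 = -0.028897…
%ΔIncome = (50520 − 56060)/[( 56060 + 50520)/2] = -5540/53290 = -0.103959…
E_income = (-38/1315) / (-5540/53290) = 0.2779…
0 < E_income < 1 ⇒ normal good, necessity.

0.28; necessity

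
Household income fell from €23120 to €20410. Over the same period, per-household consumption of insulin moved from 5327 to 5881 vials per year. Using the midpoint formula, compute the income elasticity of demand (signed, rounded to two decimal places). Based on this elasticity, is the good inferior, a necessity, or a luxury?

%ΔQ = (5881 − 5327)/[( 5327 + 5881)/2] = 554/5604 = 0.098857…
%ΔIncome = (20410 − 23120)/[( 23120 + 20410)/2] = -2710/21765 = -0.124511…
E_income = (554/5604) / (-2710/21765) = -0.7939…
E_income < 0 ⇒ inferior good.

-0.79; inferior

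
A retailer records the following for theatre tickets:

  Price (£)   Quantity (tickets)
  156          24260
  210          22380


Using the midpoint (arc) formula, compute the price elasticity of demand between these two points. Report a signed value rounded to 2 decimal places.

-0.27

%ΔQ = (22380 − 24260) / [(24260 + 22380)/2] = -1880/23320 = -0.080617…
%ΔP = (210 − 156) / [(156 + 210)/2] = 54/183 = 0.295081…
Arc Ed = %ΔQ / %ΔP = (-1880/23320) / (54/183) = -0.2732…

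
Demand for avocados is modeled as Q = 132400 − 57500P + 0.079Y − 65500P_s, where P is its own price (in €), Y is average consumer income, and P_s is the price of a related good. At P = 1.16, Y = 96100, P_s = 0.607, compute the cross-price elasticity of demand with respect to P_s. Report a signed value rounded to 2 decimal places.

At the given values, Q = 132400 − 57500(1.16) + 0.079(96100) − 65500(0.607) = 33533.4.
∂Q/∂P_s = -65500.
E = (-65500) × (0.607/33533.4) = -1.1856…

-1.19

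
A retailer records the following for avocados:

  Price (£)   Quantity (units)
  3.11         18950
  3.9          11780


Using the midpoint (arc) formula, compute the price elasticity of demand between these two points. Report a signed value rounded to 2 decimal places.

-2.07

%ΔQ = (11780 − 18950) / [(18950 + 11780)/2] = -7170/15365 = -0.466644…
%ΔP = (3.9 − 3.11) / [(3.11 + 3.9)/2] = 0.79/3.505 = 0.225392…
Arc Ed = %ΔQ / %ΔP = (-7170/15365) / (0.79/3.505) = -2.0703…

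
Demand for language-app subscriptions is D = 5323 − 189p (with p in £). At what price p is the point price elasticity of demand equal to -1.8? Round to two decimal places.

Ed = −189p/(5323 − 189p). Set this equal to -1.8:
189p = 1.8·(5323 − 189p) ⇒ 189p(1 + 1.8) = 1.8·5323
p = 1.8·5323 / (189·2.8) = 18.1054…

18.11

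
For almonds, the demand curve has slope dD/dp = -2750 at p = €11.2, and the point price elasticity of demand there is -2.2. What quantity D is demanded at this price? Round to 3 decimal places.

14000.000

Ed = (dD/dp)·(p/D) ⇒ D = (dD/dp)·p/Ed = (-2750)·11.2/(-2.2) = 14000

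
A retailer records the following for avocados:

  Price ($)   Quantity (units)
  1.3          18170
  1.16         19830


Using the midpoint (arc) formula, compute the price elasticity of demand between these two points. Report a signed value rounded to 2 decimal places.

-0.77

%ΔQ = (19830 − 18170) / [(18170 + 19830)/2] = 1660/19000 = 0.087368…
%ΔP = (1.16 − 1.3) / [(1.3 + 1.16)/2] = -0.14/1.23 = -0.113821…
Arc Ed = %ΔQ / %ΔP = (1660/19000) / (-0.14/1.23) = -0.7675…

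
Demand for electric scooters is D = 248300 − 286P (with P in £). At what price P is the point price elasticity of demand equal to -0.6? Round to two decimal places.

Ed = −286P/(248300 − 286P). Set this equal to -0.6:
286P = 0.6·(248300 − 286P) ⇒ 286P(1 + 0.6) = 0.6·248300
P = 0.6·248300 / (286·1.6) = 325.5681…

325.57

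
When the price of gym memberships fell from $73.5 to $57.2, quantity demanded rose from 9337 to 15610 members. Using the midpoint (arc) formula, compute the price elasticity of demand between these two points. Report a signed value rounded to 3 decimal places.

-2.016

%ΔQ = (15610 − 9337) / [(9337 + 15610)/2] = 6273/12473.5 = 0.502906…
%ΔP = (57.2 − 73.5) / [(73.5 + 57.2)/2] = -16.3/65.35 = -0.249426…
Arc Ed = %ΔQ / %ΔP = (6273/12473.5) / (-16.3/65.35) = -2.01625…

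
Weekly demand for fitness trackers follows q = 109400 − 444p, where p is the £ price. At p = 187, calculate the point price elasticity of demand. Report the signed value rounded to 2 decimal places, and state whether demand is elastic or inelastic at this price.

-3.15; elastic

dq/dp = −444. At p = 187, q = 109400 − 444(187) = 26372.
Ed = (dq/dp)·(p/q) = −444 × (187/26372) = -3.1483…
|Ed| = 3.15 > 1, so demand is elastic.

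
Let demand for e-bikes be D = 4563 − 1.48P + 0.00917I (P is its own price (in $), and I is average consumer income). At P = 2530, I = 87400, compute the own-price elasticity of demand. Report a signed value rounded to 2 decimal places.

At the given values, D = 4563 − 1.48(2530) + 0.00917(87400) = 1620.058.
∂D/∂P = −1.48.
E = (-1.48) × (2530/1620.058) = -2.3112…

-2.31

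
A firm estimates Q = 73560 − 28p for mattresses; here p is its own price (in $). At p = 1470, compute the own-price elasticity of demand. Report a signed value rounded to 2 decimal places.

At the given values, Q = 73560 − 28(1470) = 32400.
∂Q/∂p = −28.
E = (-28) × (1470/32400) = -1.2703…

-1.27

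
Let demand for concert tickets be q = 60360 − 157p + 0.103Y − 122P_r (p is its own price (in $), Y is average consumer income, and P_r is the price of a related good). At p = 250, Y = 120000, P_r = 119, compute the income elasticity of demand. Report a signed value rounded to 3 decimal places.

At the given values, q = 60360 − 157(250) + 0.103(120000) − 122(119) = 18952.
∂q/∂Y = 0.103.
E = (0.103) × (120000/18952) = 0.65217…

0.652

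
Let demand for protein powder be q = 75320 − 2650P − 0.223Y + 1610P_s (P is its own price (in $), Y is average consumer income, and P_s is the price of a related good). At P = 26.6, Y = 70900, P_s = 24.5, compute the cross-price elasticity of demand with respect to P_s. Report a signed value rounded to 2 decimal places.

At the given values, q = 75320 − 2650(26.6) − 0.223(70900) + 1610(24.5) = 28464.3.
∂q/∂P_s = 1610.
E = (1610) × (24.5/28464.3) = 1.3857…

1.39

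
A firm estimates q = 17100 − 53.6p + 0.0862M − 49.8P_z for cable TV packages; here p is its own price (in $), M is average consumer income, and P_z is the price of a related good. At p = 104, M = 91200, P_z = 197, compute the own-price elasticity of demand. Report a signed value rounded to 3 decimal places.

At the given values, q = 17100 − 53.6(104) + 0.0862(91200) − 49.8(197) = 9576.44.
∂q/∂p = −53.6.
E = (-53.6) × (104/9576.44) = -0.58209…

-0.582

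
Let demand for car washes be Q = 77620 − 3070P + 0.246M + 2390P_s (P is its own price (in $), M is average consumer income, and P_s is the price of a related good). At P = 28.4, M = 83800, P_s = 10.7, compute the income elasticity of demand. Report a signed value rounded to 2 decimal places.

0.56

At the given values, Q = 77620 − 3070(28.4) + 0.246(83800) + 2390(10.7) = 36619.8.
∂Q/∂M = 0.246.
E = (0.246) × (83800/36619.8) = 0.5629…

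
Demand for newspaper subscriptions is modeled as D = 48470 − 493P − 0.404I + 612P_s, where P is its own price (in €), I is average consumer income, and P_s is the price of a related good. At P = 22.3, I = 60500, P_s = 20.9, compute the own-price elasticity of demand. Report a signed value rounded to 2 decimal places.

At the given values, D = 48470 − 493(22.3) − 0.404(60500) + 612(20.9) = 25824.9.
∂D/∂P = −493.
E = (-493) × (22.3/25824.9) = -0.4257…

-0.43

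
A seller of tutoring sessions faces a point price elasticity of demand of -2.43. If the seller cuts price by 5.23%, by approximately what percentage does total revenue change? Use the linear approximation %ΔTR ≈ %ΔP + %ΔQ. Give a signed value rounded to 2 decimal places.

%ΔQ ≈ Ed × %ΔP = (-2.43) × (-5.23%) = +12.7089%
%ΔTR ≈ %ΔP + %ΔQ = (-5.23%) + (+12.7089%) = +7.4789%

+7.48%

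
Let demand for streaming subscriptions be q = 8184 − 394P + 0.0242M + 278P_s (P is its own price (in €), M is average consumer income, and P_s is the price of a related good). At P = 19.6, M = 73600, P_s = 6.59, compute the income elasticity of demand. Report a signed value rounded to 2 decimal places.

At the given values, q = 8184 − 394(19.6) + 0.0242(73600) + 278(6.59) = 4074.74.
∂q/∂M = 0.0242.
E = (0.0242) × (73600/4074.74) = 0.4371…

0.44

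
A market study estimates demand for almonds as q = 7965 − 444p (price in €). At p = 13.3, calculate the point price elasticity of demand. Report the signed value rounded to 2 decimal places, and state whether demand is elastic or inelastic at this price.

dq/dp = −444. At p = 13.3, q = 7965 − 444(13.3) = 2059.8.
Ed = (dq/dp)·(p/q) = −444 × (13.3/2059.8) = -2.8668…
|Ed| = 2.87 > 1, so demand is elastic.

-2.87; elastic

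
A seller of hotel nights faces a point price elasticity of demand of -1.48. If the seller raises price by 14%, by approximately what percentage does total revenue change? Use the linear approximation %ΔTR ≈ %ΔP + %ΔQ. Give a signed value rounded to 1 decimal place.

%ΔQ ≈ Ed × %ΔP = (-1.48) × (+14%) = -20.7200%
%ΔTR ≈ %ΔP + %ΔQ = (+14%) + (-20.7200%) = -6.7200%

-6.7%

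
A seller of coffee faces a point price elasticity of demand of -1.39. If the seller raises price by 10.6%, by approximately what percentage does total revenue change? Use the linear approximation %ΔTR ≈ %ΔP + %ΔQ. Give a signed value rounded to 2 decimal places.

%ΔQ ≈ Ed × %ΔP = (-1.39) × (+10.6%) = -14.7340%
%ΔTR ≈ %ΔP + %ΔQ = (+10.6%) + (-14.7340%) = -4.1340%

-4.13%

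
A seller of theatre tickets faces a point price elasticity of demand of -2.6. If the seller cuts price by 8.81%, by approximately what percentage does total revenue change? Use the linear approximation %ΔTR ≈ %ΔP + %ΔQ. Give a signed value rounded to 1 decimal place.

+14.1%

%ΔQ ≈ Ed × %ΔP = (-2.6) × (-8.81%) = +22.9060%
%ΔTR ≈ %ΔP + %ΔQ = (-8.81%) + (+22.9060%) = +14.0960%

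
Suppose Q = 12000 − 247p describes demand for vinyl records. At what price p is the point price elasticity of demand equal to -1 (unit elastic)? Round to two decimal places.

Ed = −247p/(12000 − 247p). Set this equal to -1:
247p = 1·(12000 − 247p) ⇒ 247p(1 + 1) = 1·12000
p = 1·12000 / (247·2) = 24.2914…

24.29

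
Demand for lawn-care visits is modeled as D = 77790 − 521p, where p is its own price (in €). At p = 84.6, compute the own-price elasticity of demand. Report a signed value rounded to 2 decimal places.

-1.31

At the given values, D = 77790 − 521(84.6) = 33713.4.
∂D/∂p = −521.
E = (-521) × (84.6/33713.4) = -1.3073…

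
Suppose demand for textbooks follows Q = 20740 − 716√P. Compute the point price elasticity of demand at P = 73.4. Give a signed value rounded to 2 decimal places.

dQ/dP = −716/(2√P) = -41.7864. At P = 73.4, Q = 14605.8.
Ed = (dQ/dP)·(P/Q) = (-41.7864) × (73.4/14605.8) = -0.2099…

-0.21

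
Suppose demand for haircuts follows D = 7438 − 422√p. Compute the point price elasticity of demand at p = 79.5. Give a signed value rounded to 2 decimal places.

dD/dp = −422/(2√p) = -23.6646. At p = 79.5, D = 3675.33.
Ed = (dD/dp)·(p/D) = (-23.6646) × (79.5/3675.33) = -0.5118…

-0.51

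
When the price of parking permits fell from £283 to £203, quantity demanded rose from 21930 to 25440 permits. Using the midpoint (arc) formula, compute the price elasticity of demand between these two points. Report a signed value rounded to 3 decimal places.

%ΔQ = (25440 − 21930) / [(21930 + 25440)/2] = 3510/23685 = 0.148195…
%ΔP = (203 − 283) / [(283 + 203)/2] = -80/243 = -0.329218…
Arc Ed = %ΔQ / %ΔP = (3510/23685) / (-80/243) = -0.45014…

-0.450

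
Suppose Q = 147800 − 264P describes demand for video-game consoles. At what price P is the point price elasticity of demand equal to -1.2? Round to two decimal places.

305.37

Ed = −264P/(147800 − 264P). Set this equal to -1.2:
264P = 1.2·(147800 − 264P) ⇒ 264P(1 + 1.2) = 1.2·147800
P = 1.2·147800 / (264·2.2) = 305.3719…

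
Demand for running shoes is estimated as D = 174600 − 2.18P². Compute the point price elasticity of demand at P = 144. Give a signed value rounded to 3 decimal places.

-0.699

dD/dP = −2·2.18·P = -627.84. At P = 144, D = 129395.52.
Ed = (dD/dP)·(P/D) = (-627.84) × (144/129395.52) = -0.69870…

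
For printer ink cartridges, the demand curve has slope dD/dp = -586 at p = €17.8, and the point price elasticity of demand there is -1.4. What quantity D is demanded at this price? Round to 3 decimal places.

Ed = (dD/dp)·(p/D) ⇒ D = (dD/dp)·p/Ed = (-586)·17.8/(-1.4) = 7450.57142…

7450.571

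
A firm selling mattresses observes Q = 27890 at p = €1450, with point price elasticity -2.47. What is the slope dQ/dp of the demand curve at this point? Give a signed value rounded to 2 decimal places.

-47.51

Ed = (dQ/dp)·(p/Q) ⇒ dQ/dp = Ed·Q/p = (-2.47)·27890/1450 = -47.5091…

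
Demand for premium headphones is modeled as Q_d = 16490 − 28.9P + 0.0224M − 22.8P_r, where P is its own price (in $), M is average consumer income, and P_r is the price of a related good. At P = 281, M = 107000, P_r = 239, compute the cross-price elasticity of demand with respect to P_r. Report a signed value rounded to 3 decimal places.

At the given values, Q_d = 16490 − 28.9(281) + 0.0224(107000) − 22.8(239) = 5316.7.
∂Q_d/∂P_r = -22.8.
E = (-22.8) × (239/5316.7) = -1.02492…

-1.025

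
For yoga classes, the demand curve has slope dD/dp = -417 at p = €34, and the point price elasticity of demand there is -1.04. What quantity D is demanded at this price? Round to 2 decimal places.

Ed = (dD/dp)·(p/D) ⇒ D = (dD/dp)·p/Ed = (-417)·34/(-1.04) = 13632.6923…

13632.69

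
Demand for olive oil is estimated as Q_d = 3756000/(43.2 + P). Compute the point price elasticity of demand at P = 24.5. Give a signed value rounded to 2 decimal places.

dQ_d/dP = −3756000/(43.2 + P)² = -819.499. At P = 24.5, Q_d = 55480.1.
Ed = (dQ_d/dP)·(P/Q_d) = (-819.499) × (24.5/55480.1) = -0.3618…

-0.36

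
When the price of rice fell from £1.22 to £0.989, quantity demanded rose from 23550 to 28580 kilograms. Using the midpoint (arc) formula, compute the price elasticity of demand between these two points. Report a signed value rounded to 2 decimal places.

%ΔQ = (28580 − 23550) / [(23550 + 28580)/2] = 5030/26065 = 0.192979…
%ΔP = (0.989 − 1.22) / [(1.22 + 0.989)/2] = -0.231/1.1045 = -0.209144…
Arc Ed = %ΔQ / %ΔP = (5030/26065) / (-0.231/1.1045) = -0.9227…

-0.92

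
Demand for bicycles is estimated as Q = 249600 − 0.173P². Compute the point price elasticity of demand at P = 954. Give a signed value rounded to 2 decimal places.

dQ/dP = −2·0.173·P = -330.084. At P = 954, Q = 92149.932.
Ed = (dQ/dP)·(P/Q) = (-330.084) × (954/92149.932) = -3.4172…

-3.42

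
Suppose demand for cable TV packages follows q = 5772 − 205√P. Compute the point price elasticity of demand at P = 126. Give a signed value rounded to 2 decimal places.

dq/dP = −205/(2√P) = -9.13143. At P = 126, q = 3470.88.
Ed = (dq/dP)·(P/q) = (-9.13143) × (126/3470.88) = -0.3314…

-0.33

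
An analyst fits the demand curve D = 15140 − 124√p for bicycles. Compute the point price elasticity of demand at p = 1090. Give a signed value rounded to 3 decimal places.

dD/dp = −124/(2√p) = -1.87793. At p = 1090, D = 11046.1.
Ed = (dD/dp)·(p/D) = (-1.87793) × (1090/11046.1) = -0.18530…

-0.185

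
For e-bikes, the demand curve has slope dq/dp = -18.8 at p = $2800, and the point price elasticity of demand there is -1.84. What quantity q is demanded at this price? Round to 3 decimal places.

Ed = (dq/dp)·(p/q) ⇒ q = (dq/dp)·p/Ed = (-18.8)·2800/(-1.84) = 28608.69565…

28608.696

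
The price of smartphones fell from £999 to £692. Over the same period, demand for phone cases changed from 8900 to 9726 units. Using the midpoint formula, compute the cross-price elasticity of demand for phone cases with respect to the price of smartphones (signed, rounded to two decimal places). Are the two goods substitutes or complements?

-0.24; complements

%ΔQ_{phone cases} = (9726 − 8900)/avg = 826/9313 = 0.088693…
%ΔP_{smartphones} = (692 − 999)/avg = -307/845.5 = -0.363098…
E_cross = (826/9313) / (-307/845.5) = -0.2442…
E_cross < 0 ⇒ the goods are complements.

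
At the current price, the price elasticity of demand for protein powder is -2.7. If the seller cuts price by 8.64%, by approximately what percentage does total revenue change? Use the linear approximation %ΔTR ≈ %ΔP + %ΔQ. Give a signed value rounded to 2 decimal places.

%ΔQ ≈ Ed × %ΔP = (-2.7) × (-8.64%) = +23.3280%
%ΔTR ≈ %ΔP + %ΔQ = (-8.64%) + (+23.3280%) = +14.6880%

+14.69%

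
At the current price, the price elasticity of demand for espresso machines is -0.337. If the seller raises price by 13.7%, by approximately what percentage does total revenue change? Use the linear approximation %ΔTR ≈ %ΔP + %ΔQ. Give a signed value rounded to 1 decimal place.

%ΔQ ≈ Ed × %ΔP = (-0.337) × (+13.7%) = -4.6169%
%ΔTR ≈ %ΔP + %ΔQ = (+13.7%) + (-4.6169%) = +9.0831%

+9.1%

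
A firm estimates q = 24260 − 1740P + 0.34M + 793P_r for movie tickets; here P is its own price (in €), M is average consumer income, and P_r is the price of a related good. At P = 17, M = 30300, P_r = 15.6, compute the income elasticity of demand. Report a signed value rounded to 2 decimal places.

At the given values, q = 24260 − 1740(17) + 0.34(30300) + 793(15.6) = 17352.8.
∂q/∂M = 0.34.
E = (0.34) × (30300/17352.8) = 0.5936…

0.59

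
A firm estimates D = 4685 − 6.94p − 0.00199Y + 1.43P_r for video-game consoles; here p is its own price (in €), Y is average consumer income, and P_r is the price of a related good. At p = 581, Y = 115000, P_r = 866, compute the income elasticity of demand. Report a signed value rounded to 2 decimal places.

-0.14

At the given values, D = 4685 − 6.94(581) − 0.00199(115000) + 1.43(866) = 1662.39.
∂D/∂Y = -0.00199.
E = (-0.00199) × (115000/1662.39) = -0.1376…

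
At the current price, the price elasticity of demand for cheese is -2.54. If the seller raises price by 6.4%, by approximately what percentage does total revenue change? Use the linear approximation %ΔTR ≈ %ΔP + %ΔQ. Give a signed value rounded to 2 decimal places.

-9.86%

%ΔQ ≈ Ed × %ΔP = (-2.54) × (+6.4%) = -16.2560%
%ΔTR ≈ %ΔP + %ΔQ = (+6.4%) + (-16.2560%) = -9.8560%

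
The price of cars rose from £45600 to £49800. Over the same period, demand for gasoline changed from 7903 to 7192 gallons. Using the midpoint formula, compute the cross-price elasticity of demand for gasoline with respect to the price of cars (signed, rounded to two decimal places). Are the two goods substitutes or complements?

-1.07; complements

%ΔQ_{gasoline} = (7192 − 7903)/avg = -711/7547.5 = -0.094203…
%ΔP_{cars} = (49800 − 45600)/avg = 4200/47700 = 0.088050…
E_cross = (-711/7547.5) / (4200/47700) = -1.0698…
E_cross < 0 ⇒ the goods are complements.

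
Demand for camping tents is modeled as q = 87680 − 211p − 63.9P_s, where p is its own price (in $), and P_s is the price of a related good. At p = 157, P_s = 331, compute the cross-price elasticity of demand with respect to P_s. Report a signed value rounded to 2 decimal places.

-0.63

At the given values, q = 87680 − 211(157) − 63.9(331) = 33402.1.
∂q/∂P_s = -63.9.
E = (-63.9) × (331/33402.1) = -0.6332…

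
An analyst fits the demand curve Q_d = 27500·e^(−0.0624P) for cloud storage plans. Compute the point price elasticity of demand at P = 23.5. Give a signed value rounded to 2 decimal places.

-1.47

dQ_d/dP = −0.0624·Q_d = -395.975. At P = 23.5, Q_d = 6345.75.
Ed = (dQ_d/dP)·(P/Q_d) = (-395.975) × (23.5/6345.75) = -1.4664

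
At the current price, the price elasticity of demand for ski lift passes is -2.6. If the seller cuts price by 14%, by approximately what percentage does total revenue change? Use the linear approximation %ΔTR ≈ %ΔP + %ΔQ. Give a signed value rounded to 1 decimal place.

+22.4%

%ΔQ ≈ Ed × %ΔP = (-2.6) × (-14%) = +36.4000%
%ΔTR ≈ %ΔP + %ΔQ = (-14%) + (+36.4000%) = +22.4000%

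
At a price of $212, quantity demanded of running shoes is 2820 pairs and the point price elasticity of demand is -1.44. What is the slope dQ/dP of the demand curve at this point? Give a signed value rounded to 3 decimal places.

-19.155

Ed = (dQ/dP)·(P/Q) ⇒ dQ/dP = Ed·Q/P = (-1.44)·2820/212 = -19.15471…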